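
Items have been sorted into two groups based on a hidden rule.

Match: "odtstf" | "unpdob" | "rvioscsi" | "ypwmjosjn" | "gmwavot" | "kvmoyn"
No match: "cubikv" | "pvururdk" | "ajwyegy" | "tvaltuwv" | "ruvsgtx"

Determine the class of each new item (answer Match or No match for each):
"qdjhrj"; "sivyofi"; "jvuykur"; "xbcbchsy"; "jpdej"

No match, Match, No match, No match, No match

Rule: contains 'o'. This holds for each 'Match' example and fails for each 'No match' one.
No match: "qdjhrj", since no 'o'.
Match: "sivyofi", since has 'o'.
No match: "jvuykur", since no 'o'.
No match: "xbcbchsy", since no 'o'.
No match: "jpdej", since no 'o'.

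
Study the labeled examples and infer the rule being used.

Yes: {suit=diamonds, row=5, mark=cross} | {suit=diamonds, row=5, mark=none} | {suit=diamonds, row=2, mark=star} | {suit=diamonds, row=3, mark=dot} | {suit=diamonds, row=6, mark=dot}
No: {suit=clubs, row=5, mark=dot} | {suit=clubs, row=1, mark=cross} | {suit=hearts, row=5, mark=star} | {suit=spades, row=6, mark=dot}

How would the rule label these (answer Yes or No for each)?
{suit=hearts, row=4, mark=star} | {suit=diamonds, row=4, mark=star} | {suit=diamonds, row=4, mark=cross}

No, Yes, Yes

Every 'Yes' example satisfies: suit is diamonds. None of the 'No' examples do.
{suit=hearts, row=4, mark=star}: suit is hearts, does not fit → No.
{suit=diamonds, row=4, mark=star}: suit is diamonds, matches → Yes.
{suit=diamonds, row=4, mark=cross}: suit is diamonds, matches → Yes.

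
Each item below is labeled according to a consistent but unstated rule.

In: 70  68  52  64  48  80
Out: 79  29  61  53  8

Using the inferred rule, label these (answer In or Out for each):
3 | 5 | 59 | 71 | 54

Rule: even AND at least 29. This holds for each 'In' example and fails for each 'Out' one.
3 → 3 is odd, 3 < 29 → Out. 5 → 5 is odd, 5 < 29 → Out. 59 → 59 is odd, 59 ≥ 29 → Out. 71 → 71 is odd, 71 ≥ 29 → Out. 54 → 54 is even, 54 ≥ 29 → In.

Out, Out, Out, Out, In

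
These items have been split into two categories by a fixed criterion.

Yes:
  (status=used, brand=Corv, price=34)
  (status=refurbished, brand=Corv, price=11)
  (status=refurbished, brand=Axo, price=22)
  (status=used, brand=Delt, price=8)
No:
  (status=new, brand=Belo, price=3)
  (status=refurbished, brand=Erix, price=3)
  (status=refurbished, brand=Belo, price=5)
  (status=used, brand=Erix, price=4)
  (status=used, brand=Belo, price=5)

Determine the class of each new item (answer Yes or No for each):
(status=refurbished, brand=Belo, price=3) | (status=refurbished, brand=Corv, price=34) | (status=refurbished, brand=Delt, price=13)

All 'Yes' examples share one property — price ≥ 8 — and every 'No' example lacks it.
(status=refurbished, brand=Belo, price=3) → price = 3 → No.
(status=refurbished, brand=Corv, price=34) → price = 34 → Yes.
(status=refurbished, brand=Delt, price=13) → price = 13 → Yes.

No, Yes, Yes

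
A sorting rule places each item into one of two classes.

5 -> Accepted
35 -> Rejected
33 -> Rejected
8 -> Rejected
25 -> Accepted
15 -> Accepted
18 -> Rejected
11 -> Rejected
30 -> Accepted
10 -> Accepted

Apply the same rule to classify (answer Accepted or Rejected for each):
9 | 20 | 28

Rejected, Accepted, Rejected

Every 'Accepted' example satisfies: multiple of 5 AND at most 30. None of the 'Rejected' examples do.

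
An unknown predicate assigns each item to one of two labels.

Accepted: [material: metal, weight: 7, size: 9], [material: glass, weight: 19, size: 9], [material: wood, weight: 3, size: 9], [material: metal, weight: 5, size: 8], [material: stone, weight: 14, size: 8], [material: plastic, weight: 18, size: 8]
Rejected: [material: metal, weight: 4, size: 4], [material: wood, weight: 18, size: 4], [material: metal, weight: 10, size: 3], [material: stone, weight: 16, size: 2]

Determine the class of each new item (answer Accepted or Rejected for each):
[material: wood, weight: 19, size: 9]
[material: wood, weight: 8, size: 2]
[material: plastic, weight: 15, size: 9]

Accepted, Rejected, Accepted

The rule appears to be: size ≥ 8.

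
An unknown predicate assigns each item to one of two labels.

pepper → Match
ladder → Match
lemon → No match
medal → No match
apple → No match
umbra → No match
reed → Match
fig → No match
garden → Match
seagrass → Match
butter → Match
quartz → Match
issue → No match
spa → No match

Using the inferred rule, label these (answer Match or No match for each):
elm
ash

No match, No match

One predicate separates the groups cleanly: even length.
elm: length 3 — doesn't qualify, so No match.
ash: length 3 — doesn't qualify, so No match.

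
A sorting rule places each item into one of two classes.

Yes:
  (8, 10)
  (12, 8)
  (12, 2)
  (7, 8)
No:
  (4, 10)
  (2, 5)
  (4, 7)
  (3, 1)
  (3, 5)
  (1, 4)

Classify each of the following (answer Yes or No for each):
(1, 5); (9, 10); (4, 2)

No, Yes, No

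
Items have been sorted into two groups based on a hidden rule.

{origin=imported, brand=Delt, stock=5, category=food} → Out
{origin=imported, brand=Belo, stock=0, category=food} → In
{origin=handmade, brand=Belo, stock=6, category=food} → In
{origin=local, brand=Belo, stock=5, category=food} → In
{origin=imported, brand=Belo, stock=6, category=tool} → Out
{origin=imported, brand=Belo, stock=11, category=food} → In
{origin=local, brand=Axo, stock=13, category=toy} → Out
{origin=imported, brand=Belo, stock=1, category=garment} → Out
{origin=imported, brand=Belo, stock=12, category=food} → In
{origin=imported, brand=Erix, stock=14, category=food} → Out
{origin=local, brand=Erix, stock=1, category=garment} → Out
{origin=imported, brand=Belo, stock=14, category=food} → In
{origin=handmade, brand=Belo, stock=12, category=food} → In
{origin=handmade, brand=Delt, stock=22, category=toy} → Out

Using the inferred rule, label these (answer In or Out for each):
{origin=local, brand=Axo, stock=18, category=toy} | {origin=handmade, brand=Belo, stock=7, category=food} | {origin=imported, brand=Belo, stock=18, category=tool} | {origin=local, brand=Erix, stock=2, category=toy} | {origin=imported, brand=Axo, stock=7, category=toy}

Out, In, Out, Out, Out

'In' ⟺ category is food AND brand is Belo.
{origin=local, brand=Axo, stock=18, category=toy}: Out (category is toy, brand is Axo). {origin=handmade, brand=Belo, stock=7, category=food}: In (category is food, brand is Belo). {origin=imported, brand=Belo, stock=18, category=tool}: Out (category is tool, brand is Belo). {origin=local, brand=Erix, stock=2, category=toy}: Out (category is toy, brand is Erix). {origin=imported, brand=Axo, stock=7, category=toy}: Out (category is toy, brand is Axo).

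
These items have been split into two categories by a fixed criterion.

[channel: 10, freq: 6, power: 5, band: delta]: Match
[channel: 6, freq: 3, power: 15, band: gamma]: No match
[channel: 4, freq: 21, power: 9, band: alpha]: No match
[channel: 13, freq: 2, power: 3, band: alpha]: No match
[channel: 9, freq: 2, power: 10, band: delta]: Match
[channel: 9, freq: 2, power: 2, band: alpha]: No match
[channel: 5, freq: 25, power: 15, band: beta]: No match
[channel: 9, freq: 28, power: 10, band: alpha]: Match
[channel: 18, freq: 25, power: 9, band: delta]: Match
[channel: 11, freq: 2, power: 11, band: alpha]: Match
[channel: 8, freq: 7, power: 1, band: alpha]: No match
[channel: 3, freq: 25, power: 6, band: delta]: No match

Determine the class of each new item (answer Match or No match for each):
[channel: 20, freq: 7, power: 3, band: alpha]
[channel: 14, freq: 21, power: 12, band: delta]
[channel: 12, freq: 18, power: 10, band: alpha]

The distinguishing property — power ≥ 5 AND channel ≥ 8 — holds for all the 'Match' cases and none of the 'No match' cases.
[channel: 20, freq: 7, power: 3, band: alpha] → power = 3, channel = 20 → No match. [channel: 14, freq: 21, power: 12, band: delta] → power = 12, channel = 14 → Match. [channel: 12, freq: 18, power: 10, band: alpha] → power = 10, channel = 12 → Match.

No match, Match, Match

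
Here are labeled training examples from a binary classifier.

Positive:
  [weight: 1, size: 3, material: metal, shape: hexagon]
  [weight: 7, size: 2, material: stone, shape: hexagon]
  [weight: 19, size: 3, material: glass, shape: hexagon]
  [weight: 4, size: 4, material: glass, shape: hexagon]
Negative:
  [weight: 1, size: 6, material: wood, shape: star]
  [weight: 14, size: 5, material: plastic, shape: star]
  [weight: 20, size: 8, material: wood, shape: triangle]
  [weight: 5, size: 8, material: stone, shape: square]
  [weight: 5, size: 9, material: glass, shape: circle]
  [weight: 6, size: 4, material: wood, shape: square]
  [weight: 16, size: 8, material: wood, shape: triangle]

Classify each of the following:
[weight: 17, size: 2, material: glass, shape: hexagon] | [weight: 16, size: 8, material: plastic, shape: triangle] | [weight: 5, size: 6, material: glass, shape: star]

Positive, Negative, Negative

'Positive' ⟺ shape is hexagon.
Positive: [weight: 17, size: 2, material: glass, shape: hexagon], since shape is hexagon.
Negative: [weight: 16, size: 8, material: plastic, shape: triangle], since shape is triangle.
Negative: [weight: 5, size: 6, material: glass, shape: star], since shape is star.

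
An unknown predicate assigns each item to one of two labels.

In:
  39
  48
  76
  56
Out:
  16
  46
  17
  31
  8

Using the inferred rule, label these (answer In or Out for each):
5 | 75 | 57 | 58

Out, In, In, In

The classifier is using: digit sum ≥ 11.
Out: 5, since digit sum 5. In: 75, since digit sum 7+5 = 12. In: 57, since digit sum 5+7 = 12. In: 58, since digit sum 5+8 = 13.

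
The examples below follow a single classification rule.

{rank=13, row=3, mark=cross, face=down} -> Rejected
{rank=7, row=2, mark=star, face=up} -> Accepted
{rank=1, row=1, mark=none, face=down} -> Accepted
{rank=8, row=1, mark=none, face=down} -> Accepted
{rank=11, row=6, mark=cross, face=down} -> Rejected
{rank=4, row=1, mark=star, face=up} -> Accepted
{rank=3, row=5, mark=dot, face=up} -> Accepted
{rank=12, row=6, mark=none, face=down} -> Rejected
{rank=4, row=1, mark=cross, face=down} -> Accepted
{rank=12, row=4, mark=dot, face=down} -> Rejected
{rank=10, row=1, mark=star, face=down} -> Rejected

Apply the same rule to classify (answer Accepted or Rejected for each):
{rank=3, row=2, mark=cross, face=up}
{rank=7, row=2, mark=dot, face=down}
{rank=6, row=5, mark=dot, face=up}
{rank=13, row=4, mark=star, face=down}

The simplest hypothesis consistent with all the labels is: rank ≤ 8.

Accepted, Accepted, Accepted, Rejected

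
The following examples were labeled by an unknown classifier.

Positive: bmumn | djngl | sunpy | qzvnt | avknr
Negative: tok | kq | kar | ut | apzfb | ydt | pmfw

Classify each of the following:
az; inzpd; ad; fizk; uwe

Negative, Positive, Negative, Negative, Negative

'Positive' ⟺ contains 'n'.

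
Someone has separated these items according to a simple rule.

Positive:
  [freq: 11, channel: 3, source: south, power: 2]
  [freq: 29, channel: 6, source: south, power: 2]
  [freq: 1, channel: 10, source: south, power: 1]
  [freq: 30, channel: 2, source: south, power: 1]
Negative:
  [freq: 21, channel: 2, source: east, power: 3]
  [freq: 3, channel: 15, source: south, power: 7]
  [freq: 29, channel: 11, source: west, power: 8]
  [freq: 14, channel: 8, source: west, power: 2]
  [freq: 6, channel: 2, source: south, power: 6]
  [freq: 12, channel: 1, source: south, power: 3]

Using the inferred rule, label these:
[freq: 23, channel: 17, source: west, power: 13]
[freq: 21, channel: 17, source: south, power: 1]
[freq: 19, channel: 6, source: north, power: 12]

A rule that fits every label: source is south AND power ≤ 2 — true of each 'Positive' example, false of each 'Negative' one.
Negative: [freq: 23, channel: 17, source: west, power: 13], since source is west, power = 13. Positive: [freq: 21, channel: 17, source: south, power: 1], since source is south, power = 1. Negative: [freq: 19, channel: 6, source: north, power: 12], since source is north, power = 12.

Negative, Positive, Negative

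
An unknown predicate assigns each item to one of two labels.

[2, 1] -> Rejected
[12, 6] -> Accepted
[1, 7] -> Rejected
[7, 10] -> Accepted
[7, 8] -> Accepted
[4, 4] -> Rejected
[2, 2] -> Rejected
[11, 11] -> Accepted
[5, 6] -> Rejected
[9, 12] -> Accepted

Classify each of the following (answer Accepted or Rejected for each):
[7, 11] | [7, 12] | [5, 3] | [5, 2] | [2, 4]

Accepted, Accepted, Rejected, Rejected, Rejected

'Accepted' ⟺ sum ≥ 15.
[7, 11]: 7+11 = 18, checks out → Accepted. [7, 12]: 7+12 = 19, checks out → Accepted. [5, 3]: 5+3 = 8, does not satisfy this → Rejected. [5, 2]: 5+2 = 7, does not satisfy this → Rejected. [2, 4]: 2+4 = 6, does not satisfy this → Rejected.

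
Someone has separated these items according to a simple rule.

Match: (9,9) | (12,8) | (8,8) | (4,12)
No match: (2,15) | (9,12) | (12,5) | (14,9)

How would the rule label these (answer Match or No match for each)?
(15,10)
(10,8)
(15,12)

Looking at the examples, the only property every 'Match' case has and every 'No match' case lacks is: sum is even.
(15,10): No match (15+10 = 25). (10,8): Match (10+8 = 18). (15,12): No match (15+12 = 27).

No match, Match, No match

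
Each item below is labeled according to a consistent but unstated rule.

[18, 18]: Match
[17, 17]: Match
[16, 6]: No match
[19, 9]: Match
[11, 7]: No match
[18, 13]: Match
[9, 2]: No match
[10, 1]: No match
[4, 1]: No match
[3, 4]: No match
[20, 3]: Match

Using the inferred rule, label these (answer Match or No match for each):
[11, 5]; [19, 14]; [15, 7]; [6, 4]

No match, Match, No match, No match

The pattern is that an item is 'Match' exactly when: sum ≥ 23.
[11, 5]: 11+5 = 16, doesn't match → No match. [19, 14]: 19+14 = 33, fits → Match. [15, 7]: 15+7 = 22, doesn't match → No match. [6, 4]: 6+4 = 10, doesn't match → No match.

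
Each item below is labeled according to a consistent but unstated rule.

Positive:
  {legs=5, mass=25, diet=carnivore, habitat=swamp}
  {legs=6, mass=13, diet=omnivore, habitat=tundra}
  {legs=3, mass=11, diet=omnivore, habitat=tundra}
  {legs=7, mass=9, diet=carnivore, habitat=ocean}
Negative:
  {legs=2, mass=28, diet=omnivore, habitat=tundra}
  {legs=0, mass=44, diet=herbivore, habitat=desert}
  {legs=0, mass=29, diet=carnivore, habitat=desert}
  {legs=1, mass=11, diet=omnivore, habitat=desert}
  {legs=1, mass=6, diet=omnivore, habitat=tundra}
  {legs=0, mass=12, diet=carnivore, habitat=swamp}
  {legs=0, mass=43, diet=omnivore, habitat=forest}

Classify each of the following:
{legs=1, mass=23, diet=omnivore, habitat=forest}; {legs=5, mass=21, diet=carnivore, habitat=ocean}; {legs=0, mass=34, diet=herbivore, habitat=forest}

Every 'Positive' example satisfies: legs ≥ 3. None of the 'Negative' examples do.

Negative, Positive, Negative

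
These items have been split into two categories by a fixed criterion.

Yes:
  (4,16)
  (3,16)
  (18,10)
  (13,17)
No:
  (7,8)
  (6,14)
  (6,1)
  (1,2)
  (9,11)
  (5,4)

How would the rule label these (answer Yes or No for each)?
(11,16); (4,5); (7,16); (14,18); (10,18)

Yes, No, Yes, Yes, Yes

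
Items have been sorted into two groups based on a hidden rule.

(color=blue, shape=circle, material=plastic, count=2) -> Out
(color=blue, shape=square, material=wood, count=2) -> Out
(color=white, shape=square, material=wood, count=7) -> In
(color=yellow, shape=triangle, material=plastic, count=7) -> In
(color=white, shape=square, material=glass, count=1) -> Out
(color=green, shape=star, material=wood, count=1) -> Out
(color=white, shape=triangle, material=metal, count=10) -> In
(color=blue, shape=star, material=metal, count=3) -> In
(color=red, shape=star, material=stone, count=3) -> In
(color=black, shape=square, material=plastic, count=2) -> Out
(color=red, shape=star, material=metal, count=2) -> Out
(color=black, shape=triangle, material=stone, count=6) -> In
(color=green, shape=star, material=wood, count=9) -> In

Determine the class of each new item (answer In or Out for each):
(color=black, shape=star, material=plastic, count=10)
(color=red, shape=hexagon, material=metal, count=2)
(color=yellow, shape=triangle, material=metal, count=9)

In, Out, In

The simplest hypothesis consistent with all the labels is: count ≥ 3.
(color=black, shape=star, material=plastic, count=10): count = 10, has this property → In. (color=red, shape=hexagon, material=metal, count=2): count = 2, does not pass → Out. (color=yellow, shape=triangle, material=metal, count=9): count = 9, has this property → In.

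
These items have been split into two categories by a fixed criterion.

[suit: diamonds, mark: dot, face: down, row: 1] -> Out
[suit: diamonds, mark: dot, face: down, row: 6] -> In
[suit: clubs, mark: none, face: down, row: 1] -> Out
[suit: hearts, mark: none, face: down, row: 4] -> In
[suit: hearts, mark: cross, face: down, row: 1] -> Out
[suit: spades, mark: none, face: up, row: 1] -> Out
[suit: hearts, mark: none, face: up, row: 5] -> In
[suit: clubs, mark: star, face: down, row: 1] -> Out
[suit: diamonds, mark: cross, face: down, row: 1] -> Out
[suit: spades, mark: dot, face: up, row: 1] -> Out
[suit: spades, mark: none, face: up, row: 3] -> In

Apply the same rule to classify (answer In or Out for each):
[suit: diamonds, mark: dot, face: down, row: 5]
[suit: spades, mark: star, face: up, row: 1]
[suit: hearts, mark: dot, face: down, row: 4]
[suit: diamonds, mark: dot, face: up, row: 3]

In, Out, In, In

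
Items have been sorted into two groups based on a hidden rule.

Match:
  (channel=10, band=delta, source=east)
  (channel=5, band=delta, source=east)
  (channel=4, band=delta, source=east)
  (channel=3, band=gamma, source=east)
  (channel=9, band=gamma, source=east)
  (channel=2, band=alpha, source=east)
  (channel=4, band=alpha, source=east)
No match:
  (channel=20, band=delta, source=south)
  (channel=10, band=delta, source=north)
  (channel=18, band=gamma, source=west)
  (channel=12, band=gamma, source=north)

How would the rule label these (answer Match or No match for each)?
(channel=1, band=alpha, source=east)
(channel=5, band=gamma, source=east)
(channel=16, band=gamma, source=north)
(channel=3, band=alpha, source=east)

Match, Match, No match, Match

One predicate separates the groups cleanly: source is east.
(channel=1, band=alpha, source=east): source is east, passes → Match. (channel=5, band=gamma, source=east): source is east, passes → Match. (channel=16, band=gamma, source=north): source is north, does not fit → No match. (channel=3, band=alpha, source=east): source is east, passes → Match.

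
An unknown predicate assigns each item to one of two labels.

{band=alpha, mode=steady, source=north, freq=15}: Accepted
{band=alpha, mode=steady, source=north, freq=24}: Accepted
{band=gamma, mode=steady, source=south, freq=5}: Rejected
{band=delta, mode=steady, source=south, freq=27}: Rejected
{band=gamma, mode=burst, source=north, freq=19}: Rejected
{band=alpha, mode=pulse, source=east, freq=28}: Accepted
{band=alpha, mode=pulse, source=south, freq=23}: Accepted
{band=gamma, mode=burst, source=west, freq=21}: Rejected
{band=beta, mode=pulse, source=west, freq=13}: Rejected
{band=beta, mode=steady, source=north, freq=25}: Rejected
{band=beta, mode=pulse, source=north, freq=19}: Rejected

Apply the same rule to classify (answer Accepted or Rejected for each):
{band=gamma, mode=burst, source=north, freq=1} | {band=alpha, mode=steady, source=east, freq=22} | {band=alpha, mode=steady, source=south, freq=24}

Looking at the examples, the only property every 'Accepted' case has and every 'Rejected' case lacks is: band is alpha.
{band=gamma, mode=burst, source=north, freq=1}: band is gamma, does not fit → Rejected.
{band=alpha, mode=steady, source=east, freq=22}: band is alpha, checks out → Accepted.
{band=alpha, mode=steady, source=south, freq=24}: band is alpha, checks out → Accepted.

Rejected, Accepted, Accepted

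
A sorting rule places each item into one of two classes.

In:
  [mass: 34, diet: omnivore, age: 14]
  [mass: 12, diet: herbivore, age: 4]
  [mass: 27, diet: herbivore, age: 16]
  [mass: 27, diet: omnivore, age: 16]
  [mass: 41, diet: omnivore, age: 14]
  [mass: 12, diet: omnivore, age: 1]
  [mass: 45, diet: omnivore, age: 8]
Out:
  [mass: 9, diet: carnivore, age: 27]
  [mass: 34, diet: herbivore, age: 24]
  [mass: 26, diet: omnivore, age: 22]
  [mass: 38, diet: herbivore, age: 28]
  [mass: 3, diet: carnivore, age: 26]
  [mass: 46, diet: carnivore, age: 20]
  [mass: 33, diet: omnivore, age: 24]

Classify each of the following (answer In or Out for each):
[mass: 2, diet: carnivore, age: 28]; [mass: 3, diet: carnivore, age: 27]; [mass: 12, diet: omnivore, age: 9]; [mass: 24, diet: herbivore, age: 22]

Rule: age ≤ 16. This holds for each 'In' example and fails for each 'Out' one.
[mass: 2, diet: carnivore, age: 28]: age = 28, doesn't match → Out.
[mass: 3, diet: carnivore, age: 27]: age = 27, doesn't match → Out.
[mass: 12, diet: omnivore, age: 9]: age = 9, satisfies this → In.
[mass: 24, diet: herbivore, age: 22]: age = 22, doesn't match → Out.

Out, Out, In, Out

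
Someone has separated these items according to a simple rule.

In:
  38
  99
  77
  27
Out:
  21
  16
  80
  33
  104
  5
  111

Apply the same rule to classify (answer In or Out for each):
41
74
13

All 'In' examples share one property — digit sum ≥ 9 — and every 'Out' example lacks it.
41: Out (digit sum 4+1 = 5). 74: In (digit sum 7+4 = 11). 13: Out (digit sum 1+3 = 4).

Out, In, Out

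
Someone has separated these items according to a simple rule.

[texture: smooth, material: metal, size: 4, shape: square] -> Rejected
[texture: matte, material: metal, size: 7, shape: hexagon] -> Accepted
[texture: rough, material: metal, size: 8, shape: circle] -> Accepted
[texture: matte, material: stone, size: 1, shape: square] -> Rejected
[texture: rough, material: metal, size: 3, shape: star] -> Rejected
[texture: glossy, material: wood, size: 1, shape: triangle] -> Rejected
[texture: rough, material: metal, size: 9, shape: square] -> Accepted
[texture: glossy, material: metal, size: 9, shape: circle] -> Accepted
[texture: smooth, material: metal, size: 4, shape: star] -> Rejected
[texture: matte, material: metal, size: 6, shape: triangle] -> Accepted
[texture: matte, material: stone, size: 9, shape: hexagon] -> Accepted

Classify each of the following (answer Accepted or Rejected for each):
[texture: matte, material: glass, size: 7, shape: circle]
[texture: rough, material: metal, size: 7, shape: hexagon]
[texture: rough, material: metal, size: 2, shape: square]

The classifier is using: size ≥ 6.

Accepted, Accepted, Rejected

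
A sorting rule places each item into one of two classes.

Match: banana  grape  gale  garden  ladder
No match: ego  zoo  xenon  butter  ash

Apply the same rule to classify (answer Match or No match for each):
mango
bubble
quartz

A rule that fits every label: length ≥ 4 AND contains 'a' — true of each 'Match' example, false of each 'No match' one.

Match, No match, Match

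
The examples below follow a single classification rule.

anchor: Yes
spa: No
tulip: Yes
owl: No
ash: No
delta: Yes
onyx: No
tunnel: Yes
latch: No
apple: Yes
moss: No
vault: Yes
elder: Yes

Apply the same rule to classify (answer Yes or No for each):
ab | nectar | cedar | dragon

No, Yes, Yes, Yes

A rule that fits every label: has ≥ 2 vowels — true of each 'Yes' example, false of each 'No' one.
ab: 1 vowel — doesn't qualify, so No. nectar: 2 vowels — meets the rule, so Yes. cedar: 2 vowels — meets the rule, so Yes. dragon: 2 vowels — meets the rule, so Yes.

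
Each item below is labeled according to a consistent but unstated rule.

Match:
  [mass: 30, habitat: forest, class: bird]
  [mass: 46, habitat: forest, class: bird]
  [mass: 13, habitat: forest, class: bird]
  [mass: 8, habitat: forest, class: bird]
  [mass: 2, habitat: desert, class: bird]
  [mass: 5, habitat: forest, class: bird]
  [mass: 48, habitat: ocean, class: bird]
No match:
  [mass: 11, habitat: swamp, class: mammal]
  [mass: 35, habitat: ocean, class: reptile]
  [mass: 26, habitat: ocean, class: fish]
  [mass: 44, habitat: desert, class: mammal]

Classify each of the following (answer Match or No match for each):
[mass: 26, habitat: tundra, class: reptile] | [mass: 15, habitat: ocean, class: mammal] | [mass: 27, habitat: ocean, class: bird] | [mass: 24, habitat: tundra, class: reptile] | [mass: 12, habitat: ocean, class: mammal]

Every 'Match' example satisfies: class is bird. None of the 'No match' examples do.
[mass: 26, habitat: tundra, class: reptile] — class is reptile, hence No match. [mass: 15, habitat: ocean, class: mammal] — class is mammal, hence No match. [mass: 27, habitat: ocean, class: bird] — class is bird, hence Match. [mass: 24, habitat: tundra, class: reptile] — class is reptile, hence No match. [mass: 12, habitat: ocean, class: mammal] — class is mammal, hence No match.

No match, No match, Match, No match, No match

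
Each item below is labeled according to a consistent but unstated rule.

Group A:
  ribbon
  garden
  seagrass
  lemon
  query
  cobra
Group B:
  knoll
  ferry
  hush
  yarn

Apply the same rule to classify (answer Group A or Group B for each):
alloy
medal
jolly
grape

The simplest hypothesis consistent with all the labels is: has ≥ 2 vowels.
Group A: alloy, since 2 vowels.
Group A: medal, since 2 vowels.
Group B: jolly, since 1 vowel.
Group A: grape, since 2 vowels.

Group A, Group A, Group B, Group A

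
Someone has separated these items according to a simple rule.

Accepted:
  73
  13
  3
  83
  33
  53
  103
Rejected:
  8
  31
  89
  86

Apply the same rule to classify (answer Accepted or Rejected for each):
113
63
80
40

Checking candidate rules against both groups, what survives is: ends in digit 3.

Accepted, Accepted, Rejected, Rejected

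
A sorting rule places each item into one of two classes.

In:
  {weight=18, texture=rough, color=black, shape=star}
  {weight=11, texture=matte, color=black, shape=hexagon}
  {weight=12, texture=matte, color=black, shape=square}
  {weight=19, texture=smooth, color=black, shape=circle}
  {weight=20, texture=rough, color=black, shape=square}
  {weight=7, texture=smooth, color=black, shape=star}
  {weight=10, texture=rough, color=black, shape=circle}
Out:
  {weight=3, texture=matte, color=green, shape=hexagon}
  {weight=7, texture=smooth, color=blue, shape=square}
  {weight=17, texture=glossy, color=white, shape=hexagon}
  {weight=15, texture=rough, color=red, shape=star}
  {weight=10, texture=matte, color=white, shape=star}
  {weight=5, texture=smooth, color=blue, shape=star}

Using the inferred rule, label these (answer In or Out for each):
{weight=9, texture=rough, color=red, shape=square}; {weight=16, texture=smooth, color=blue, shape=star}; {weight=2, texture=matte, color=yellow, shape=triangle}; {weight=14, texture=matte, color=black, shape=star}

Out, Out, Out, In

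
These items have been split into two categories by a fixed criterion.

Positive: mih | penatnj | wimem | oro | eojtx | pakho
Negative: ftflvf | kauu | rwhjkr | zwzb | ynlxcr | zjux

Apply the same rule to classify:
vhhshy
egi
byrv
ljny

Negative, Positive, Negative, Negative

'Positive' ⟺ odd length.
vhhshy — length 6, hence Negative. egi — length 3, hence Positive. byrv — length 4, hence Negative. ljny — length 4, hence Negative.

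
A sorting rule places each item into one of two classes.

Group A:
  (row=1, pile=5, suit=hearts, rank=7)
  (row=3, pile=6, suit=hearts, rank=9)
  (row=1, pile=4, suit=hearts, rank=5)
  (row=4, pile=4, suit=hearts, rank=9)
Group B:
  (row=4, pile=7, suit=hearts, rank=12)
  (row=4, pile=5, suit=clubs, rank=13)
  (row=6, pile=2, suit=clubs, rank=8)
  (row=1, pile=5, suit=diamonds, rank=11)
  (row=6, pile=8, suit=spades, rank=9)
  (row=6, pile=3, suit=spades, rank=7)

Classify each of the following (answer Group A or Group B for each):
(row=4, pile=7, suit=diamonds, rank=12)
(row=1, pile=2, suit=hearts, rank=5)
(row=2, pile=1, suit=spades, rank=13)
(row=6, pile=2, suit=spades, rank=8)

'Group A' ⟺ suit is hearts AND pile ≤ 6.

Group B, Group A, Group B, Group B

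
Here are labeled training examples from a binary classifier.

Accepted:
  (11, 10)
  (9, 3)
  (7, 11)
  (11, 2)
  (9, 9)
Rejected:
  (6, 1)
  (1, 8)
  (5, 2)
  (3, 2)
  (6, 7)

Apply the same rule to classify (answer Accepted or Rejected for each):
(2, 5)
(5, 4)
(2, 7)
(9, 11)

The rule appears to be: first ≥ 7.

Rejected, Rejected, Rejected, Accepted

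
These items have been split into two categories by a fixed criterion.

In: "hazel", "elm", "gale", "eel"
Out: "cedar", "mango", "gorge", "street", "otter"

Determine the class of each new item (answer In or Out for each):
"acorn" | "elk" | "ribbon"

The distinguishing property — contains 'l' — holds for all the 'In' cases and none of the 'Out' cases.
"acorn" → no 'l' → Out.
"elk" → has 'l' → In.
"ribbon" → no 'l' → Out.

Out, In, Out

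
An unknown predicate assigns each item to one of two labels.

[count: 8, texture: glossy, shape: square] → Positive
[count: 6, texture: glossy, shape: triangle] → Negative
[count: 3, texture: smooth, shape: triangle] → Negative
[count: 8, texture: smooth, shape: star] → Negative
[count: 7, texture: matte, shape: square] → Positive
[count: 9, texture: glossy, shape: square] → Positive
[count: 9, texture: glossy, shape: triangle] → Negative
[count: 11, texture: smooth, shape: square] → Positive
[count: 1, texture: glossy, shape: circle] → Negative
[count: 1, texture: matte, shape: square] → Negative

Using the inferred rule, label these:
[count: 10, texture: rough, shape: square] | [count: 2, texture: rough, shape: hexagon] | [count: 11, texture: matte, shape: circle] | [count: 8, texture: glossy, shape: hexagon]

Positive, Negative, Negative, Negative

The rule appears to be: shape is square AND count ≥ 3.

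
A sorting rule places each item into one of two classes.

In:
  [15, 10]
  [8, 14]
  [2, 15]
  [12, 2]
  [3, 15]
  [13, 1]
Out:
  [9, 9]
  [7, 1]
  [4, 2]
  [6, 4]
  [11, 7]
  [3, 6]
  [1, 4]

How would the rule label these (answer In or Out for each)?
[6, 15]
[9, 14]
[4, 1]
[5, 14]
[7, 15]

In, In, Out, In, In

'In' ⟺ max ≥ 12.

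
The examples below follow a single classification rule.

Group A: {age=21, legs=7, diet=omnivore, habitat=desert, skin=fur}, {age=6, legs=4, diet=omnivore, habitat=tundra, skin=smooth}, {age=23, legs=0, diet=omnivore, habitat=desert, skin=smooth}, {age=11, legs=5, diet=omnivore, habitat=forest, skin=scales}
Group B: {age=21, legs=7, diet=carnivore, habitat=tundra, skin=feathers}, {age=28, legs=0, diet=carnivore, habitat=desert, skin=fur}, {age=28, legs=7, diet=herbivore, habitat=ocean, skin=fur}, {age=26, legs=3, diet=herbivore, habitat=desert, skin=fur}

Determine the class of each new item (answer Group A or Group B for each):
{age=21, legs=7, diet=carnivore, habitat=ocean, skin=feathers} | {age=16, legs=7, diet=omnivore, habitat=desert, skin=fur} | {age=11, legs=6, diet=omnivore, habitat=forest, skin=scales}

A rule that fits every label: diet is omnivore — true of each 'Group A' example, false of each 'Group B' one.
{age=21, legs=7, diet=carnivore, habitat=ocean, skin=feathers} — diet is carnivore, hence Group B.
{age=16, legs=7, diet=omnivore, habitat=desert, skin=fur} — diet is omnivore, hence Group A.
{age=11, legs=6, diet=omnivore, habitat=forest, skin=scales} — diet is omnivore, hence Group A.

Group B, Group A, Group A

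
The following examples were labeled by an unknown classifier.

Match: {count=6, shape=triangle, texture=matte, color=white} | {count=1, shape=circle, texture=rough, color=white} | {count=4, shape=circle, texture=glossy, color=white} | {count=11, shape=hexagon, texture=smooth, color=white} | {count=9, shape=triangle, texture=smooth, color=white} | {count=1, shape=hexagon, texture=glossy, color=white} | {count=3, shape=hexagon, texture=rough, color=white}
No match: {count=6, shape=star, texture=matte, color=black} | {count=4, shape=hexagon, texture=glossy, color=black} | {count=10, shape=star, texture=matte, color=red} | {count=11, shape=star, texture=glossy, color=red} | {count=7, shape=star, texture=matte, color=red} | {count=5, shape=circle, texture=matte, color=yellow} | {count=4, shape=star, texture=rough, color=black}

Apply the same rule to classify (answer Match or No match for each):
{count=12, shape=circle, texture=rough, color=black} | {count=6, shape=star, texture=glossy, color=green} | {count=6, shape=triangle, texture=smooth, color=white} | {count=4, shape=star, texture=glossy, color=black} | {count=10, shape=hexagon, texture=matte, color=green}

No match, No match, Match, No match, No match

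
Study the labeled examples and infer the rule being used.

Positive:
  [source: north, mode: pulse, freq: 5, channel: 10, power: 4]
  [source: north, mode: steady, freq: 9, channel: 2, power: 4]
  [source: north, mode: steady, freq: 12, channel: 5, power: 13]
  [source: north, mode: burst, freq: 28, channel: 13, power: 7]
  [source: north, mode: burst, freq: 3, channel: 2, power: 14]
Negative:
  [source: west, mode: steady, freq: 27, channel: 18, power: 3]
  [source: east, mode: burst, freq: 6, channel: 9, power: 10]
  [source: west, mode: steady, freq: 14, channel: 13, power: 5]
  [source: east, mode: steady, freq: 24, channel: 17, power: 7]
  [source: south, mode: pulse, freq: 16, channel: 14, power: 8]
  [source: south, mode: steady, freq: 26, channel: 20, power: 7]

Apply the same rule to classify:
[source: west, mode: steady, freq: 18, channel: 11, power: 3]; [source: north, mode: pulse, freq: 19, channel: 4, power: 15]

Negative, Positive

The common property of the 'Positive' items is: source is north. No 'Negative' item has it.
[source: west, mode: steady, freq: 18, channel: 11, power: 3] — source is west, hence Negative.
[source: north, mode: pulse, freq: 19, channel: 4, power: 15] — source is north, hence Positive.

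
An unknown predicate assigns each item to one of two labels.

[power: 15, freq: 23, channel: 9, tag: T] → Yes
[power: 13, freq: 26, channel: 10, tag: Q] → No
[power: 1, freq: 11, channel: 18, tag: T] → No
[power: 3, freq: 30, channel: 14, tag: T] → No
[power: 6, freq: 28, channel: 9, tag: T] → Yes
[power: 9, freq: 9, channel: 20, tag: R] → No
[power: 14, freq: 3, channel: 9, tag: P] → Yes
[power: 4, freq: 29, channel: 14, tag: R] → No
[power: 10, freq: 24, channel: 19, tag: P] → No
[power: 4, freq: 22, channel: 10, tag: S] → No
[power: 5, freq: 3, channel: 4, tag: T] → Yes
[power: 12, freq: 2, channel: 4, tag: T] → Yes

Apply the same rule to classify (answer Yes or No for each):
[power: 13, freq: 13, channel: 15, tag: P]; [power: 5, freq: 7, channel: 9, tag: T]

The classifier is using: channel ≤ 9.
[power: 13, freq: 13, channel: 15, tag: P] → channel = 15 → No. [power: 5, freq: 7, channel: 9, tag: T] → channel = 9 → Yes.

No, Yes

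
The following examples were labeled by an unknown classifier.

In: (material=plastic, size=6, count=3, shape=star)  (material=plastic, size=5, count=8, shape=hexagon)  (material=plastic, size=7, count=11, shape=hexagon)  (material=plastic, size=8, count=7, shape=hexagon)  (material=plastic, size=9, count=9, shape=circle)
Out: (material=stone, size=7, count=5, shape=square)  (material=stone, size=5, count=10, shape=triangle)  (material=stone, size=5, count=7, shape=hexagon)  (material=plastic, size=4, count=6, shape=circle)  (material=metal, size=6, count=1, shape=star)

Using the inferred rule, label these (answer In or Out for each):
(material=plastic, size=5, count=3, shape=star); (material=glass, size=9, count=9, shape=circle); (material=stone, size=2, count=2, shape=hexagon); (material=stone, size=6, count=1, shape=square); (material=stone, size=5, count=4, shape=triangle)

In, Out, Out, Out, Out

The classifier is using: material is plastic AND size ≥ 5.
(material=plastic, size=5, count=3, shape=star): In (material is plastic, size = 5). (material=glass, size=9, count=9, shape=circle): Out (material is glass, size = 9). (material=stone, size=2, count=2, shape=hexagon): Out (material is stone, size = 2). (material=stone, size=6, count=1, shape=square): Out (material is stone, size = 6). (material=stone, size=5, count=4, shape=triangle): Out (material is stone, size = 5).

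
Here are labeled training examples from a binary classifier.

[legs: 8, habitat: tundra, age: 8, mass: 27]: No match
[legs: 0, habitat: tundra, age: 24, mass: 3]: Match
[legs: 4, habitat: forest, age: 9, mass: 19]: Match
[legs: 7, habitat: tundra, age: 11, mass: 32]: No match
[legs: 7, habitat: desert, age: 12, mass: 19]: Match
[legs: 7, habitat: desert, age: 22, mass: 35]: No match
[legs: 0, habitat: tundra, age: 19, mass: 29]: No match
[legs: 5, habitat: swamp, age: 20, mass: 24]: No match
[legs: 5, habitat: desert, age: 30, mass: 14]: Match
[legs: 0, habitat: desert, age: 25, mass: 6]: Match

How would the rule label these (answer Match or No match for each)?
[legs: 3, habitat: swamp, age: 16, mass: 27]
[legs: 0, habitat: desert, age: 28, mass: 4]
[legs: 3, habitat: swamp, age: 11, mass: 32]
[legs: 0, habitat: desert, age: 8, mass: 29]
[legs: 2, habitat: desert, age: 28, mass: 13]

The classifier is using: mass ≤ 19.

No match, Match, No match, No match, Match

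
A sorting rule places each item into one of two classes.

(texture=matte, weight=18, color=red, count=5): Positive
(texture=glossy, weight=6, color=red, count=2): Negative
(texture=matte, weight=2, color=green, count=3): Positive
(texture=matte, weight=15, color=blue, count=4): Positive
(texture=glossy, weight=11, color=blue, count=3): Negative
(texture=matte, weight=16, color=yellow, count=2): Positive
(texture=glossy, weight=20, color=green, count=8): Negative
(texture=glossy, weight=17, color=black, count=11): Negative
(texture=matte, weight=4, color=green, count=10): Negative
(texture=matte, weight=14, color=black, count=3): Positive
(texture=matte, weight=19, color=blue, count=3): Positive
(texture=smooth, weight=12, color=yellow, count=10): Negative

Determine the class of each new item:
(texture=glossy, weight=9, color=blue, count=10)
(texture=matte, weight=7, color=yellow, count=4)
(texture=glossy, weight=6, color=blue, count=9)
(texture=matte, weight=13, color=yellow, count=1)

Negative, Positive, Negative, Positive

The pattern is that an item is 'Positive' exactly when: texture is matte AND count ≤ 5.
(texture=glossy, weight=9, color=blue, count=10): texture is glossy, count = 10 — does not fit, so Negative. (texture=matte, weight=7, color=yellow, count=4): texture is matte, count = 4 — checks out, so Positive. (texture=glossy, weight=6, color=blue, count=9): texture is glossy, count = 9 — does not fit, so Negative. (texture=matte, weight=13, color=yellow, count=1): texture is matte, count = 1 — checks out, so Positive.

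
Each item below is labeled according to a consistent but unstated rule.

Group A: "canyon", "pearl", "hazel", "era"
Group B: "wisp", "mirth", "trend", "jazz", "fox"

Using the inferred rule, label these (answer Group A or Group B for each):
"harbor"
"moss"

The distinguishing property — has ≥ 2 vowels — holds for all the 'Group A' cases and none of the 'Group B' cases.
Group A: "harbor", since 2 vowels.
Group B: "moss", since 1 vowel.

Group A, Group B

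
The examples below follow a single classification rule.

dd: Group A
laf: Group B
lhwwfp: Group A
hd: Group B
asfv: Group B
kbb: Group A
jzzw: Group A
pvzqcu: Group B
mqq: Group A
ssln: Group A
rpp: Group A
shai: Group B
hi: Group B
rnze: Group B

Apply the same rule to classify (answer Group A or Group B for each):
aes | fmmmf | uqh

All 'Group A' examples share one property — has a double letter — and every 'Group B' example lacks it.
aes: no doubled letter, lacks this property → Group B.
fmmmf: 'mm' doubled, satisfies this → Group A.
uqh: no doubled letter, lacks this property → Group B.

Group B, Group A, Group B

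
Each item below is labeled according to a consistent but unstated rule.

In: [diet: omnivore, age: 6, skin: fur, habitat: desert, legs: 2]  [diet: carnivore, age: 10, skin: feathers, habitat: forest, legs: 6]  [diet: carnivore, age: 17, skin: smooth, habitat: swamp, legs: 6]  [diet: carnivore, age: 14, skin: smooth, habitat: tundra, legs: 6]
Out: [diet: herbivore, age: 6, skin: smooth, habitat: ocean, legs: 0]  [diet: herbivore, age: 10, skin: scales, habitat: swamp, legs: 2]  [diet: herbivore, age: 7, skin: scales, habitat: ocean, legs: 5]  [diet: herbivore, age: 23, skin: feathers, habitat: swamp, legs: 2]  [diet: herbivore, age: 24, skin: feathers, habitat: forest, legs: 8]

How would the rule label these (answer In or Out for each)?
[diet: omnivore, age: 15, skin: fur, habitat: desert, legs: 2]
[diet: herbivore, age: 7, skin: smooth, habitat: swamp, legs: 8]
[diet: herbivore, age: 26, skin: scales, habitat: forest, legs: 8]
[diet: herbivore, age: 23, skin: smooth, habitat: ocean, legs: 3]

In, Out, Out, Out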